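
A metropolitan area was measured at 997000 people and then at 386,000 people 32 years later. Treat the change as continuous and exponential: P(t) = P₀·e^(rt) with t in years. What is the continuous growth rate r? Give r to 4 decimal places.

386000 = 997000 · e^(r·32)
e^(32r) = 386000/997000 = 0.38716
r = ln(0.38716) / 32 = -0.94891 / 32

r ≈ -0.0297 per year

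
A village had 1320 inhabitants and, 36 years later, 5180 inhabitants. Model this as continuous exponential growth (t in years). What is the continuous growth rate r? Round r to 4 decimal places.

r ≈ 0.0380 per year

5180 = 1320 · e^(r·36)
e^(36r) = 5180/1320 = 3.92424
r = ln(3.92424) / 36 = 1.36717 / 36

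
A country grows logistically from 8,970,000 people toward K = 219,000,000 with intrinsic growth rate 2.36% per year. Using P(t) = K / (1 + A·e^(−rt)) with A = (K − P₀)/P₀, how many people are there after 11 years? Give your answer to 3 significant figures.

A = (219000000 − 8970000)/8970000 = 23.41472
P(11) = 219000000 / (1 + 23.41472·e^(−0.0236·11)) = 219000000 / (1 + 23.41472·0.77136)
= 219000000 / 19.06118 ≈ 11489322.16

≈ 11,500,000 people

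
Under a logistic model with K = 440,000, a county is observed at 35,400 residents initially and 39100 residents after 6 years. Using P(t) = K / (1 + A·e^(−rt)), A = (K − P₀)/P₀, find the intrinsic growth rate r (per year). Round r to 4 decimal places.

r ≈ 0.0181 per year

A = (440000 − 35400)/35400 = 11.42938
39100 = 440000/(1 + 11.42938·e^(−r·6)) → e^(−6r) = (11.2532 − 1)/11.42938 = 0.897091
r = −ln(0.897091)/6 = 0.1086/6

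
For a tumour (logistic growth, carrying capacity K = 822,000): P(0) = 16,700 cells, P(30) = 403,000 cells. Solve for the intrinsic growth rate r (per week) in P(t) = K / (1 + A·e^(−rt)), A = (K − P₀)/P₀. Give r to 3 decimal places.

r ≈ 0.128 per week

A = (822000 − 16700)/16700 = 48.22156
403000 = 822000/(1 + 48.22156·e^(−r·30)) → e^(−30r) = (2.0397 − 1)/48.22156 = 0.021561
r = −ln(0.021561)/30 = 3.83687/30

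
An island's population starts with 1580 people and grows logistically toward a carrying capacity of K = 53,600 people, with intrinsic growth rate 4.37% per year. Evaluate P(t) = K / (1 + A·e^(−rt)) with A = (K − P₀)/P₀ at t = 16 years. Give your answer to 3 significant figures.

A = (53600 − 1580)/1580 = 32.92405
P(16) = 53600 / (1 + 32.92405·e^(−0.0437·16)) = 53600 / (1 + 32.92405·0.496983)
= 53600 / 17.36268 ≈ 3087.08

≈ 3,090 people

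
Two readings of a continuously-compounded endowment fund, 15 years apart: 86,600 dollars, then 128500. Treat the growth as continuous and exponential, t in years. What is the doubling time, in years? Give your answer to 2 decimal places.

r = ln(128500/86600) / 15 = ln(1.48383) / 15 ≈ 0.026309 per year
doubling time = ln 2 / |r| = 0.69315 / 0.026309

doubling time ≈ 26.35 years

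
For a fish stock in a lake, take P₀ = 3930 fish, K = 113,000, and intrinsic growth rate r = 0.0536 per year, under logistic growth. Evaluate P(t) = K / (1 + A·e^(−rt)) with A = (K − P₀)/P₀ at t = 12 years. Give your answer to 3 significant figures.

A = (113000 − 3930)/3930 = 27.75318
P(12) = 113000 / (1 + 27.75318·e^(−0.0536·12)) = 113000 / (1 + 27.75318·0.525608)
= 113000 / 15.58729 ≈ 7249.5

≈ 7,250 fish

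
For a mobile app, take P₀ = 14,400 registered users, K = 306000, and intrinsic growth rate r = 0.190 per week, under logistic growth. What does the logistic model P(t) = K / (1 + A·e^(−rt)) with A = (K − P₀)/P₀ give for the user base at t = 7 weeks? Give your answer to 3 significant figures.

≈ 48,100 registered users

A = (306000 − 14400)/14400 = 20.25
P(7) = 306000 / (1 + 20.25·e^(−0.19·7)) = 306000 / (1 + 20.25·0.264477)
= 306000 / 6.35566 ≈ 48146.03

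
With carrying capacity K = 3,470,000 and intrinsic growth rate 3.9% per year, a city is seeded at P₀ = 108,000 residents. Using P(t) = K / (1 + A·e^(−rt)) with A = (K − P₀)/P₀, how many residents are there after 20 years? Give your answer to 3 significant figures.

A = (3470000 − 108000)/108000 = 31.12963
P(20) = 3470000 / (1 + 31.12963·e^(−0.039·20)) = 3470000 / (1 + 31.12963·0.458406)
= 3470000 / 15.27001 ≈ 227242.82

≈ 227,000 residents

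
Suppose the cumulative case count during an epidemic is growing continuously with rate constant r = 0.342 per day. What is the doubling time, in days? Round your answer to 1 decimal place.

doubling time = ln(2) / |r| = 0.69315 / 0.342

doubling time ≈ 2.0 days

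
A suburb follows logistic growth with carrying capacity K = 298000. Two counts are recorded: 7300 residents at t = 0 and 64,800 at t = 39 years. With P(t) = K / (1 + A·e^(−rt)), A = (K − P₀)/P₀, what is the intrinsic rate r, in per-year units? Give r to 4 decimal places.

A = (298000 − 7300)/7300 = 39.82192
64800 = 298000/(1 + 39.82192·e^(−r·39)) → e^(−39r) = (4.59877 − 1)/39.82192 = 0.090371
r = −ln(0.090371)/39 = 2.40383/39

r ≈ 0.0616 per year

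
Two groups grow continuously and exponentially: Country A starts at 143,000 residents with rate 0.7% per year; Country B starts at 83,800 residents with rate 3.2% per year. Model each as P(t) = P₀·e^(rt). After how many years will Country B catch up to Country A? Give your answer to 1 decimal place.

t ≈ 21.4 years

143000·e^(0.007t) = 83800·e^(0.032t)
143000/83800 = e^((0.032 − 0.007)t) → ln(1.70644) = 0.025·t
t = 0.53441 / 0.025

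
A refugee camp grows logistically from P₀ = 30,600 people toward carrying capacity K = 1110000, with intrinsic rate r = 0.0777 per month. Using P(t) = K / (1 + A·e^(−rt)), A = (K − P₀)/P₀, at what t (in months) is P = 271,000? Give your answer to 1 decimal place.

A = (1110000 − 30600)/30600 = 35.27451
271000 = 1110000/(1 + 35.27451·e^(−0.0777t)) → 1 + 35.27451·e^(−0.0777t) = 4.09594
e^(−0.0777t) = 0.087767 → t = ln(11.39379)/0.0777 = 2.43307/0.0777

t ≈ 31.3 months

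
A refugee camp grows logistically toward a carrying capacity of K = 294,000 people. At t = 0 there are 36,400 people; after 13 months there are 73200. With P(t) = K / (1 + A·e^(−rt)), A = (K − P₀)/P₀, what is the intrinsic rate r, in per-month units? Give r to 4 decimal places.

r ≈ 0.0656 per month

A = (294000 − 36400)/36400 = 7.07692
73200 = 294000/(1 + 7.07692·e^(−r·13)) → e^(−13r) = (4.01639 − 1)/7.07692 = 0.42623
r = −ln(0.42623)/13 = 0.85278/13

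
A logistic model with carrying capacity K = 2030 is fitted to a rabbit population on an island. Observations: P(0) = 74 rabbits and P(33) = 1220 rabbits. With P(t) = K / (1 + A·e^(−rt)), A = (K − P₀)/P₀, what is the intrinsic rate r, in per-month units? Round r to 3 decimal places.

A = (2030 − 74)/74 = 26.43243
1220 = 2030/(1 + 26.43243·e^(−r·33)) → e^(−33r) = (1.66393 − 1)/26.43243 = 0.025118
r = −ln(0.025118)/33 = 3.68416/33

r ≈ 0.112 per month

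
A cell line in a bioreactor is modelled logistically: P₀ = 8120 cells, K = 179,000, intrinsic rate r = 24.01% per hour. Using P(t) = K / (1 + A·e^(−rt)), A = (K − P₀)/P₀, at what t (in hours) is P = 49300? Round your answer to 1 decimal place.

t ≈ 8.7 hours

A = (179000 − 8120)/8120 = 21.04433
49300 = 179000/(1 + 21.04433·e^(−0.2401t)) → 1 + 21.04433·e^(−0.2401t) = 3.63083
e^(−0.2401t) = 0.125014 → t = ln(7.99912)/0.2401 = 2.07933/0.2401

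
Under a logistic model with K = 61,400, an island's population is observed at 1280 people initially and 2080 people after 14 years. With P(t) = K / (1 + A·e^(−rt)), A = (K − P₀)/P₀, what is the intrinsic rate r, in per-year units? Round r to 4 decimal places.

A = (61400 − 1280)/1280 = 46.96875
2080 = 61400/(1 + 46.96875·e^(−r·14)) → e^(−14r) = (29.51923 − 1)/46.96875 = 0.607196
r = −ln(0.607196)/14 = 0.4989/14

r ≈ 0.0356 per year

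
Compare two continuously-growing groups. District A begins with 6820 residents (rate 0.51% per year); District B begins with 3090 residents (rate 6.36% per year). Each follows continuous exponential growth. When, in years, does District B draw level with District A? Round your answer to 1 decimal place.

t ≈ 13.5 years

6820·e^(0.0051t) = 3090·e^(0.0636t)
6820/3090 = e^((0.0636 − 0.0051)t) → ln(2.20712) = 0.0585·t
t = 0.79169 / 0.0585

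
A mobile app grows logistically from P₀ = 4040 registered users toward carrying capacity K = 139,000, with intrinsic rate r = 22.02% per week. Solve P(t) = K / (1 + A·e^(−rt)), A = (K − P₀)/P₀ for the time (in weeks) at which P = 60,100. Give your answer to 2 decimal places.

t ≈ 14.70 weeks

A = (139000 − 4040)/4040 = 33.40594
60100 = 139000/(1 + 33.40594·e^(−0.2202t)) → 1 + 33.40594·e^(−0.2202t) = 2.31281
e^(−0.2202t) = 0.039299 → t = ln(25.4461)/0.2202 = 3.23656/0.2202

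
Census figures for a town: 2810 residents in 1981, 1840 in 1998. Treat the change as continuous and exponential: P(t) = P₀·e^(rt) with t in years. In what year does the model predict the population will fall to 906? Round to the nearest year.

year 2026

r = ln(1840/2810) / 17 = -0.42342/17 ≈ -0.024907 per year
t = ln(906/2810) / r = -1.1319/-0.024907 ≈ 45.45 years after 1981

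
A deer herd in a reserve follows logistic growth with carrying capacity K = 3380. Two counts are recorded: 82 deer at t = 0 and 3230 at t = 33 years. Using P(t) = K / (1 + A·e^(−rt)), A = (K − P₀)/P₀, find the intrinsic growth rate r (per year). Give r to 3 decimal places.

r ≈ 0.205 per year

A = (3380 − 82)/82 = 40.21951
3230 = 3380/(1 + 40.21951·e^(−r·33)) → e^(−33r) = (1.04644 − 1)/40.21951 = 0.001155
r = −ln(0.001155)/33 = 6.76395/33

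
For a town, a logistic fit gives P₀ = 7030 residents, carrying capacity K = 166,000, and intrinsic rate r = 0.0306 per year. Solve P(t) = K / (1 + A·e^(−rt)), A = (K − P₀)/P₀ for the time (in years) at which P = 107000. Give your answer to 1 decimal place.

t ≈ 121.4 years

A = (166000 − 7030)/7030 = 22.61309
107000 = 166000/(1 + 22.61309·e^(−0.0306t)) → 1 + 22.61309·e^(−0.0306t) = 1.5514
e^(−0.0306t) = 0.024384 → t = ln(41.01017)/0.0306 = 3.71382/0.0306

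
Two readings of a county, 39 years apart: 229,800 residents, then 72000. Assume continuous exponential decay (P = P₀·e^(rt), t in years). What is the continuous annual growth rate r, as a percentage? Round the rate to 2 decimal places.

r ≈ -2.98% per year

72000 = 229800 · e^(r·39)
e^(39r) = 72000/229800 = 0.31332
r = ln(0.31332) / 39 = -1.16054 / 39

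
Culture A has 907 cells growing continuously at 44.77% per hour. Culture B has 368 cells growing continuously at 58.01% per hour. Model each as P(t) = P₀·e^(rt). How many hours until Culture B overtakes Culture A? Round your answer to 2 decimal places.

907·e^(0.4477t) = 368·e^(0.5801t)
907/368 = e^((0.5801 − 0.4477)t) → ln(2.46467) = 0.1324·t
t = 0.90206 / 0.1324

t ≈ 6.81 hours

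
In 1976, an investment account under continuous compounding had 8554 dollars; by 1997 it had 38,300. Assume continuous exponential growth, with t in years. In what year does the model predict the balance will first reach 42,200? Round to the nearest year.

r = ln(38300/8554) / 21 = 1.49905/21 ≈ 0.071383 per year
t = ln(42200/8554) / r = 1.59602/0.071383 ≈ 22.36 years after 1976

year 1998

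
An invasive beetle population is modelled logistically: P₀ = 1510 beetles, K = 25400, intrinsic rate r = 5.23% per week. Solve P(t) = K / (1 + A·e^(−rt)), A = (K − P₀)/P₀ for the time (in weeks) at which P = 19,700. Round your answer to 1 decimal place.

A = (25400 − 1510)/1510 = 15.82119
19700 = 25400/(1 + 15.82119·e^(−0.0523t)) → 1 + 15.82119·e^(−0.0523t) = 1.28934
e^(−0.0523t) = 0.018288 → t = ln(54.68026)/0.0523 = 4.0015/0.0523

t ≈ 76.5 weeks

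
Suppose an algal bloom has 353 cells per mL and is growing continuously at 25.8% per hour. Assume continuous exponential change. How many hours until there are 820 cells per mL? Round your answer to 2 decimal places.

820 = 353 · e^(0.258·t)
t = ln(820/353) / 0.258 = ln(2.32295) / 0.258 = 0.84284 / 0.258

t ≈ 3.27 hours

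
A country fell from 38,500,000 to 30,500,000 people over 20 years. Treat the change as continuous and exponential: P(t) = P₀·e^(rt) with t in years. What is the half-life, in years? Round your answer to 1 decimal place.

half-life ≈ 59.5 years

r = ln(30500000/38500000) / 20 = ln(0.79221) / 20 ≈ -0.011647 per year
half-life = ln 2 / |r| = 0.69315 / 0.011647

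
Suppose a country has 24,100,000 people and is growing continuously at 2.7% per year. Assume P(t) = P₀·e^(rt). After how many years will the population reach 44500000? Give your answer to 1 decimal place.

t ≈ 22.7 years

44500000 = 24100000 · e^(0.027·t)
t = ln(44500000/24100000) / 0.027 = ln(1.84647) / 0.027 = 0.61328 / 0.027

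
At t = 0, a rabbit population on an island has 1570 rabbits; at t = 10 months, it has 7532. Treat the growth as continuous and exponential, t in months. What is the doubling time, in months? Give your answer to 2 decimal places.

r = ln(7532/1570) / 10 = ln(4.79745) / 10 ≈ 0.156808 per month
doubling time = ln 2 / |r| = 0.69315 / 0.156808

doubling time ≈ 4.42 months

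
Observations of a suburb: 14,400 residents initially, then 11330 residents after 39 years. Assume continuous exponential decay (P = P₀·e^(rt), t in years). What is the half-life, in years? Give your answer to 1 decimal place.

half-life ≈ 112.7 years

r = ln(11330/14400) / 39 = ln(0.78681) / 39 ≈ -0.006148 per year
half-life = ln 2 / |r| = 0.69315 / 0.006148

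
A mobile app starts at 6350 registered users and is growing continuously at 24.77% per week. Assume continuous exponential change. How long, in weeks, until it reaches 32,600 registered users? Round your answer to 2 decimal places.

t ≈ 6.60 weeks

32600 = 6350 · e^(0.2477·t)
t = ln(32600/6350) / 0.2477 = ln(5.13386) / 0.2477 = 1.63586 / 0.2477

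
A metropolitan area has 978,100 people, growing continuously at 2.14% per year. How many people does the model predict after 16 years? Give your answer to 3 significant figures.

P(16) = 978100 · e^(0.0214·16) = 978100 · e^(0.3424)
= 978100 · 1.40832 ≈ 1377481.23

≈ 1,380,000 people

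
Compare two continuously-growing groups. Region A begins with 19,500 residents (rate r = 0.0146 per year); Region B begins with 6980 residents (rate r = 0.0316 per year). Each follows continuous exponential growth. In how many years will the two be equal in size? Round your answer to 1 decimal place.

t ≈ 60.4 years

19500·e^(0.0146t) = 6980·e^(0.0316t)
19500/6980 = e^((0.0316 − 0.0146)t) → ln(2.7937) = 0.017·t
t = 1.02737 / 0.017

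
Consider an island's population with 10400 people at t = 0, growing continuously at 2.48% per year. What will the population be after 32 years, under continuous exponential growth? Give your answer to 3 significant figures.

≈ 23,000 people

P(32) = 10400 · e^(0.0248·32) = 10400 · e^(0.7936)
= 10400 · 2.21134 ≈ 22997.97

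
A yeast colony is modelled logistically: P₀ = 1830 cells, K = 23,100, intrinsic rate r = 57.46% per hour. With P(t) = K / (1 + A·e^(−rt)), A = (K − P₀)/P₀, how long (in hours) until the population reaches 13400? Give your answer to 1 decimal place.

t ≈ 4.8 hours

A = (23100 − 1830)/1830 = 11.62295
13400 = 23100/(1 + 11.62295·e^(−0.5746t)) → 1 + 11.62295·e^(−0.5746t) = 1.72388
e^(−0.5746t) = 0.06228 → t = ln(16.05645)/0.5746 = 2.77611/0.5746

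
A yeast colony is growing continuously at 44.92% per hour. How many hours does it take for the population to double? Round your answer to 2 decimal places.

doubling time = ln(2) / |r| = 0.69315 / 0.4492

doubling time ≈ 1.54 hours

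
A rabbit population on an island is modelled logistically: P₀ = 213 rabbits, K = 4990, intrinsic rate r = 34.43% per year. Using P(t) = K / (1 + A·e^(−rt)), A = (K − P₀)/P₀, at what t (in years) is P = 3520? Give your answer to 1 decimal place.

A = (4990 − 213)/213 = 22.42723
3520 = 4990/(1 + 22.42723·e^(−0.3443t)) → 1 + 22.42723·e^(−0.3443t) = 1.41761
e^(−0.3443t) = 0.018621 → t = ln(53.7033)/0.3443 = 3.98347/0.3443

t ≈ 11.6 years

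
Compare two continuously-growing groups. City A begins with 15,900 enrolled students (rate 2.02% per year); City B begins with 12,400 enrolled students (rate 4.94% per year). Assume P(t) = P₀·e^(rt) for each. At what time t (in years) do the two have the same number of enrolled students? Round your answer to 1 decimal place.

15900·e^(0.0202t) = 12400·e^(0.0494t)
15900/12400 = e^((0.0494 − 0.0202)t) → ln(1.28226) = 0.0292·t
t = 0.24862 / 0.0292

t ≈ 8.5 years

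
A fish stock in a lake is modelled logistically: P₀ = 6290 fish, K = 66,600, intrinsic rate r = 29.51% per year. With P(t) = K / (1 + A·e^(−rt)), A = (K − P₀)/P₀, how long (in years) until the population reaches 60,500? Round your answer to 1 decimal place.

A = (66600 − 6290)/6290 = 9.58824
60500 = 66600/(1 + 9.58824·e^(−0.2951t)) → 1 + 9.58824·e^(−0.2951t) = 1.10083
e^(−0.2951t) = 0.010516 → t = ln(95.09643)/0.2951 = 4.55489/0.2951

t ≈ 15.4 years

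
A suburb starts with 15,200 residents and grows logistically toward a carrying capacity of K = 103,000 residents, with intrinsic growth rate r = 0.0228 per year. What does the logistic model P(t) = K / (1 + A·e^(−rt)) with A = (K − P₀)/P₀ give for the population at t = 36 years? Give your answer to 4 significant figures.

≈ 29,080 residents

A = (103000 − 15200)/15200 = 5.77632
P(36) = 103000 / (1 + 5.77632·e^(−0.0228·36)) = 103000 / (1 + 5.77632·0.440079)
= 103000 / 3.54204 ≈ 29079.31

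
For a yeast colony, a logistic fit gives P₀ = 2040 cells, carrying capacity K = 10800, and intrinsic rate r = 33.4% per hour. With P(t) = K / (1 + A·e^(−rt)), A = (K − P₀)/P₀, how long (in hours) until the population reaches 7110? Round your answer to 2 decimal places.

A = (10800 − 2040)/2040 = 4.29412
7110 = 10800/(1 + 4.29412·e^(−0.334t)) → 1 + 4.29412·e^(−0.334t) = 1.51899
e^(−0.334t) = 0.12086 → t = ln(8.27403)/0.334 = 2.11312/0.334

t ≈ 6.33 hours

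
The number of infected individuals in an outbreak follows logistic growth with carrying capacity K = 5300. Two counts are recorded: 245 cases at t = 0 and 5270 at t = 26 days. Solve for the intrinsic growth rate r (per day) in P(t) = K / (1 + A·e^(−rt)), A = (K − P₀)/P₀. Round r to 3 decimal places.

r ≈ 0.315 per day

A = (5300 − 245)/245 = 20.63265
5270 = 5300/(1 + 20.63265·e^(−r·26)) → e^(−26r) = (1.00569 − 1)/20.63265 = 0.000276
r = −ln(0.000276)/26 = 8.19546/26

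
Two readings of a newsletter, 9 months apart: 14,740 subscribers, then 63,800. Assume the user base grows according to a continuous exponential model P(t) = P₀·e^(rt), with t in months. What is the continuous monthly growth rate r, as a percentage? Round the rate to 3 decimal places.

63800 = 14740 · e^(r·9)
e^(9r) = 63800/14740 = 4.32836
r = ln(4.32836) / 9 = 1.46519 / 9

r ≈ 16.280% per month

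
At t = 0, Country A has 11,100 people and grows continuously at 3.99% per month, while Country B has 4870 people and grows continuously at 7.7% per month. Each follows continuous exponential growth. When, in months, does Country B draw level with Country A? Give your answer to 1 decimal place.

11100·e^(0.0399t) = 4870·e^(0.077t)
11100/4870 = e^((0.077 − 0.0399)t) → ln(2.27926) = 0.0371·t
t = 0.82385 / 0.0371

t ≈ 22.2 months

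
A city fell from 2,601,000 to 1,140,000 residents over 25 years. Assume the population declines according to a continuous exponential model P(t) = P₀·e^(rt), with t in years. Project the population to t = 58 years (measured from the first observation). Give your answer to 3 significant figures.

r = ln(1140000/2601000) / 25 ≈ -0.032995 per year
P(58) = 2601000 · e^(-0.032995·58) = 2601000 · 0.14753 ≈ 383737.28

≈ 384,000 residents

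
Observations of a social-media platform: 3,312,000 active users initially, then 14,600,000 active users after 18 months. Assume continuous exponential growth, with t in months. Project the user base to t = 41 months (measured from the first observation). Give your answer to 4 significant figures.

≈ 97,180,000 active users

r = ln(14600000/3312000) / 18 ≈ 0.082415 per month
P(41) = 3312000 · e^(0.082415·41) = 3312000 · 29.34181 ≈ 97180067.57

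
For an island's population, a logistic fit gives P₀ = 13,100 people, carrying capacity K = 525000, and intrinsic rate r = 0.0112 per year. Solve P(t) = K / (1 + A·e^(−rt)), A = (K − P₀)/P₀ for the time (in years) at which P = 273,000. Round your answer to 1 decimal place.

t ≈ 334.4 years

A = (525000 − 13100)/13100 = 39.07634
273000 = 525000/(1 + 39.07634·e^(−0.0112t)) → 1 + 39.07634·e^(−0.0112t) = 1.92308
e^(−0.0112t) = 0.023622 → t = ln(42.3327)/0.0112 = 3.74556/0.0112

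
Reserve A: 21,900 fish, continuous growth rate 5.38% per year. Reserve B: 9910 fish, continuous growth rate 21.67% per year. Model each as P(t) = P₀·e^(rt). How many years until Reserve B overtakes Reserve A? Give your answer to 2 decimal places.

21900·e^(0.0538t) = 9910·e^(0.2167t)
21900/9910 = e^((0.2167 − 0.0538)t) → ln(2.20989) = 0.1629·t
t = 0.79294 / 0.1629

t ≈ 4.87 years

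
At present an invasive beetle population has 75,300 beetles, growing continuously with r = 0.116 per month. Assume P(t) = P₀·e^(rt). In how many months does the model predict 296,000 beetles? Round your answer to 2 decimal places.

296000 = 75300 · e^(0.116·t)
t = ln(296000/75300) / 0.116 = ln(3.93094) / 0.116 = 1.36888 / 0.116

t ≈ 11.80 months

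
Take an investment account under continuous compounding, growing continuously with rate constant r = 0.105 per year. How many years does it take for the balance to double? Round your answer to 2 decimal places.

doubling time ≈ 6.60 years

doubling time = ln(2) / |r| = 0.69315 / 0.105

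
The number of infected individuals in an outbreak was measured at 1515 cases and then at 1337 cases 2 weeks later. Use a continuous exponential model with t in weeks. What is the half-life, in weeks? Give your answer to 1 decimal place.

half-life ≈ 11.1 weeks

r = ln(1337/1515) / 2 = ln(0.88251) / 2 ≈ -0.062494 per week
half-life = ln 2 / |r| = 0.69315 / 0.062494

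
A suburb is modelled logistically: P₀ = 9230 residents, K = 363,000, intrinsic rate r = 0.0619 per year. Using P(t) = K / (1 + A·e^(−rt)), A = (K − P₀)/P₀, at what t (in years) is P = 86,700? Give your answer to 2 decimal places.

A = (363000 − 9230)/9230 = 38.32828
86700 = 363000/(1 + 38.32828·e^(−0.0619t)) → 1 + 38.32828·e^(−0.0619t) = 4.18685
e^(−0.0619t) = 0.083146 → t = ln(12.02701)/0.0619 = 2.48715/0.0619

t ≈ 40.18 years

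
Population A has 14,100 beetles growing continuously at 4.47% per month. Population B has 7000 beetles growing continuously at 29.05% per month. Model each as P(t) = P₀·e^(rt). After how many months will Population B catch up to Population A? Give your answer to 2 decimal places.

14100·e^(0.0447t) = 7000·e^(0.2905t)
14100/7000 = e^((0.2905 − 0.0447)t) → ln(2.01429) = 0.2458·t
t = 0.70026 / 0.2458

t ≈ 2.85 months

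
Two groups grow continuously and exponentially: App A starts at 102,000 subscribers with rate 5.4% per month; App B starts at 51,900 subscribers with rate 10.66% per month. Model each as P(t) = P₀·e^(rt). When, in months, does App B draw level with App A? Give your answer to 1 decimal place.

t ≈ 12.8 months

102000·e^(0.054t) = 51900·e^(0.1066t)
102000/51900 = e^((0.1066 − 0.054)t) → ln(1.96532) = 0.0526·t
t = 0.67565 / 0.0526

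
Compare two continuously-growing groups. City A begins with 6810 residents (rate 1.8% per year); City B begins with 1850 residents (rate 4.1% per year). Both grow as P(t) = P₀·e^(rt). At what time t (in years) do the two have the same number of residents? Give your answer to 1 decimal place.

6810·e^(0.018t) = 1850·e^(0.041t)
6810/1850 = e^((0.041 − 0.018)t) → ln(3.68108) = 0.023·t
t = 1.30321 / 0.023

t ≈ 56.7 years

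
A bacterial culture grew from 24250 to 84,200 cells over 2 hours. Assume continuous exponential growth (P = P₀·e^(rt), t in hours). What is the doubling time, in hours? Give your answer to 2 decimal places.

doubling time ≈ 1.11 hours

r = ln(84200/24250) / 2 = ln(3.47216) / 2 ≈ 0.622389 per hour
doubling time = ln 2 / |r| = 0.69315 / 0.622389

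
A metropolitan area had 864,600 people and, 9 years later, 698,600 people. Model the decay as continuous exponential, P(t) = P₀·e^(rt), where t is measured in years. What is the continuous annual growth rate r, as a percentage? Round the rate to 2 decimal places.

698600 = 864600 · e^(r·9)
e^(9r) = 698600/864600 = 0.808
r = ln(0.808) / 9 = -0.21319 / 9

r ≈ -2.37% per year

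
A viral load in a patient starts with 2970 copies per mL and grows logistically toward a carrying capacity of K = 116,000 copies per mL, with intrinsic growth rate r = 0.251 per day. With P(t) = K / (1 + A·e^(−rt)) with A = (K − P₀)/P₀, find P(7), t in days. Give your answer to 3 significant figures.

≈ 15,300 copies per mL

A = (116000 − 2970)/2970 = 38.05724
P(7) = 116000 / (1 + 38.05724·e^(−0.251·7)) = 116000 / (1 + 38.05724·0.172562)
= 116000 / 7.56722 ≈ 15329.27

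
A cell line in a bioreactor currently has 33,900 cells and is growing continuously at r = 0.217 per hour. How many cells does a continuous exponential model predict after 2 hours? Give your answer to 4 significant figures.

P(2) = 33900 · e^(0.217·2) = 33900 · e^(0.434)
= 33900 · 1.54342 ≈ 52321.9

≈ 52,320 cells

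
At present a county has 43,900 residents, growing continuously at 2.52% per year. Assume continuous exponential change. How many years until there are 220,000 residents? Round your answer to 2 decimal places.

220000 = 43900 · e^(0.0252·t)
t = ln(220000/43900) / 0.0252 = ln(5.01139) / 0.0252 = 1.61171 / 0.0252

t ≈ 63.96 years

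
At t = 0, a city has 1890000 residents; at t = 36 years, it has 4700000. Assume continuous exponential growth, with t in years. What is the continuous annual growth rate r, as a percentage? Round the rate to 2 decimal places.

r ≈ 2.53% per year

4700000 = 1890000 · e^(r·36)
e^(36r) = 4700000/1890000 = 2.48677
r = ln(2.48677) / 36 = 0.91099 / 36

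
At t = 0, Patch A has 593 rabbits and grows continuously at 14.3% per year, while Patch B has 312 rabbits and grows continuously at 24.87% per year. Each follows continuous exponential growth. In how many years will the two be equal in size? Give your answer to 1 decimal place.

t ≈ 6.1 years

593·e^(0.143t) = 312·e^(0.2487t)
593/312 = e^((0.2487 − 0.143)t) → ln(1.90064) = 0.1057·t
t = 0.64219 / 0.1057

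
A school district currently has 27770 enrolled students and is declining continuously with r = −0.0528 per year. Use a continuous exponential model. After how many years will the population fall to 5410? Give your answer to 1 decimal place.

5410 = 27770 · e^(-0.0528·t)
t = ln(5410/27770) / -0.0528 = ln(0.19481) / -0.0528 = -1.63571 / -0.0528

t ≈ 31.0 years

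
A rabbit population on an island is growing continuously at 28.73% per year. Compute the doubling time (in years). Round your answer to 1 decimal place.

doubling time = ln(2) / |r| = 0.69315 / 0.2873

doubling time ≈ 2.4 years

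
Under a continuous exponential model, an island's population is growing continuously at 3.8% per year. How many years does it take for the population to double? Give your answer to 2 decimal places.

doubling time ≈ 18.24 years

doubling time = ln(2) / |r| = 0.69315 / 0.038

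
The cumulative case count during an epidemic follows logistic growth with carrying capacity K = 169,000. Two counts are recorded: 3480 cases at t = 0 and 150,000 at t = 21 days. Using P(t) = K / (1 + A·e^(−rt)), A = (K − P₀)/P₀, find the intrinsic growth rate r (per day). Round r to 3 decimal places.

A = (169000 − 3480)/3480 = 47.56322
150000 = 169000/(1 + 47.56322·e^(−r·21)) → e^(−21r) = (1.12667 − 1)/47.56322 = 0.002663
r = −ln(0.002663)/21 = 5.92826/21

r ≈ 0.282 per day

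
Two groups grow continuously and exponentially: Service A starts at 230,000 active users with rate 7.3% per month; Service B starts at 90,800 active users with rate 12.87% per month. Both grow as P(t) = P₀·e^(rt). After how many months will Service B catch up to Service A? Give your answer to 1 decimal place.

230000·e^(0.073t) = 90800·e^(0.1287t)
230000/90800 = e^((0.1287 − 0.073)t) → ln(2.53304) = 0.0557·t
t = 0.92942 / 0.0557

t ≈ 16.7 months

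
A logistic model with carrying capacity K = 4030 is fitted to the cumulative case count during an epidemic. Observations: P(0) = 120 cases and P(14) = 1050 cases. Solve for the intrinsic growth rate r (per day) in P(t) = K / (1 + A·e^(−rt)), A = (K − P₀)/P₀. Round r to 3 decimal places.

A = (4030 − 120)/120 = 32.58333
1050 = 4030/(1 + 32.58333·e^(−r·14)) → e^(−14r) = (3.8381 − 1)/32.58333 = 0.087103
r = −ln(0.087103)/14 = 2.44067/14

r ≈ 0.174 per day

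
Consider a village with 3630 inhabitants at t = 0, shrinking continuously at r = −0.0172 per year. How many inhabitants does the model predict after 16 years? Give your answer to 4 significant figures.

P(16) = 3630 · e^(-0.0172·16) = 3630 · e^(-0.2752)
= 3630 · 0.75942 ≈ 2756.7

≈ 2,757 inhabitants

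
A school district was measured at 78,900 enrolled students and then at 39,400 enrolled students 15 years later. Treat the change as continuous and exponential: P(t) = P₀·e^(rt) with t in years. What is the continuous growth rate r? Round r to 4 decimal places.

r ≈ -0.0463 per year

39400 = 78900 · e^(r·15)
e^(15r) = 39400/78900 = 0.49937
r = ln(0.49937) / 15 = -0.69442 / 15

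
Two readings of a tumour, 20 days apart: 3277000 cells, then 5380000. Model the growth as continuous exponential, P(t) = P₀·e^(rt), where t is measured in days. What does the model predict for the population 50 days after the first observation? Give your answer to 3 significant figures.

≈ 11,300,000 cells

r = ln(5380000/3277000) / 20 ≈ 0.024788 per day
P(50) = 3277000 · e^(0.024788·50) = 3277000 · 3.45354 ≈ 11317253.06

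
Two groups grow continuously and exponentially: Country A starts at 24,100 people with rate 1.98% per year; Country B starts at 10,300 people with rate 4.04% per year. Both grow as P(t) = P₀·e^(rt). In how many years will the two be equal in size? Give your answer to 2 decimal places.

24100·e^(0.0198t) = 10300·e^(0.0404t)
24100/10300 = e^((0.0404 − 0.0198)t) → ln(2.33981) = 0.0206·t
t = 0.85007 / 0.0206

t ≈ 41.27 years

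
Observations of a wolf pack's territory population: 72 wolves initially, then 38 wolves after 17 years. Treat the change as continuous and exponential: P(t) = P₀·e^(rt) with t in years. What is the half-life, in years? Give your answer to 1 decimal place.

half-life ≈ 18.4 years

r = ln(38/72) / 17 = ln(0.52778) / 17 ≈ -0.037593 per year
half-life = ln 2 / |r| = 0.69315 / 0.037593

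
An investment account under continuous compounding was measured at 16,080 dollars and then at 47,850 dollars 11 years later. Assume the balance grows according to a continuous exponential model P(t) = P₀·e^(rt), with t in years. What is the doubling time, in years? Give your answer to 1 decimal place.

r = ln(47850/16080) / 11 = ln(2.97575) / 11 ≈ 0.099136 per year
doubling time = ln 2 / |r| = 0.69315 / 0.099136

doubling time ≈ 7.0 years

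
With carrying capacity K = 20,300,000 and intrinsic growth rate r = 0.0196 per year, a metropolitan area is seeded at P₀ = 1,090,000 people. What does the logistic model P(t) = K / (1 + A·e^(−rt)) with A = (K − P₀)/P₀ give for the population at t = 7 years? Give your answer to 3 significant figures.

A = (20300000 − 1090000)/1090000 = 17.62385
P(7) = 20300000 / (1 + 17.62385·e^(−0.0196·7)) = 20300000 / (1 + 17.62385·0.871796)
= 20300000 / 16.3644 ≈ 1240497.51

≈ 1,240,000 people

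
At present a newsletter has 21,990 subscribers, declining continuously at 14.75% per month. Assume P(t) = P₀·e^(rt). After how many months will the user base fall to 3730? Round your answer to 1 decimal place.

t ≈ 12.0 months

3730 = 21990 · e^(-0.1475·t)
t = ln(3730/21990) / -0.1475 = ln(0.16962) / -0.1475 = -1.77418 / -0.1475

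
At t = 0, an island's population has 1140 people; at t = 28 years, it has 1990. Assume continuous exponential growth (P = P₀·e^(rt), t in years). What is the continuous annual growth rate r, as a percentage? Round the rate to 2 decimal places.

1990 = 1140 · e^(r·28)
e^(28r) = 1990/1140 = 1.74561
r = ln(1.74561) / 28 = 0.55711 / 28

r ≈ 1.99% per year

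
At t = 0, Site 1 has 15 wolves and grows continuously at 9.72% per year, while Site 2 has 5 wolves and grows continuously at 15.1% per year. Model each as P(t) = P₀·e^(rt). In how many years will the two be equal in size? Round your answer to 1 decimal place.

15·e^(0.0972t) = 5·e^(0.151t)
15/5 = e^((0.151 − 0.0972)t) → ln(3) = 0.0538·t
t = 1.09861 / 0.0538

t ≈ 20.4 years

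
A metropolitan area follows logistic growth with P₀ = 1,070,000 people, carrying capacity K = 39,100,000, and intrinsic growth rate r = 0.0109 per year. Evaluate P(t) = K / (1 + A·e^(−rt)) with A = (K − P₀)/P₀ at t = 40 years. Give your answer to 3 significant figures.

≈ 1,630,000 people

A = (39100000 − 1070000)/1070000 = 35.54206
P(40) = 39100000 / (1 + 35.54206·e^(−0.0109·40)) = 39100000 / (1 + 35.54206·0.646618)
= 39100000 / 23.98212 ≈ 1630381.06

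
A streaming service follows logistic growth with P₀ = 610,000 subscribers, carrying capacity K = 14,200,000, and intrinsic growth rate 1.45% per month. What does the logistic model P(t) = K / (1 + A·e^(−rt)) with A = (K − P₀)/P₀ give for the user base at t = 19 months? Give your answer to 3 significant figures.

≈ 793,000 subscribers

A = (14200000 − 610000)/610000 = 22.27869
P(19) = 14200000 / (1 + 22.27869·e^(−0.0145·19)) = 14200000 / (1 + 22.27869·0.759192)
= 14200000 / 17.91381 ≈ 792684.45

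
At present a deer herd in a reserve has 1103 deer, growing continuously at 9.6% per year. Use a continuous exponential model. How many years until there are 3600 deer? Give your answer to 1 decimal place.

3600 = 1103 · e^(0.096·t)
t = ln(3600/1103) / 0.096 = ln(3.26383) / 0.096 = 1.1829 / 0.096

t ≈ 12.3 years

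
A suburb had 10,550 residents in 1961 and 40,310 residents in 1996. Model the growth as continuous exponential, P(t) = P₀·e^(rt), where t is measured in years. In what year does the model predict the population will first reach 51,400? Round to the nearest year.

year 2002

r = ln(40310/10550) / 35 = 1.34047/35 ≈ 0.038299 per year
t = ln(51400/10550) / r = 1.58351/0.038299 ≈ 41.35 years after 1961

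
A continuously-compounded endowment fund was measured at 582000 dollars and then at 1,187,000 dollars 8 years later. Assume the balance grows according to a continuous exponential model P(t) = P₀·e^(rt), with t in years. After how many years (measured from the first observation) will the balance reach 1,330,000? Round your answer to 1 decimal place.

r = ln(1187000/582000) / 8 ≈ 0.089089 per year
t = ln(1330000/582000) / r = 0.82646 / 0.089089 ≈ 9.277

t ≈ 9.3 years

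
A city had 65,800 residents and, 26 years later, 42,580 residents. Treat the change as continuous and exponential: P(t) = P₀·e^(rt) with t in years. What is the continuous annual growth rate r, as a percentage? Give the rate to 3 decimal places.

r ≈ -1.674% per year

42580 = 65800 · e^(r·26)
e^(26r) = 42580/65800 = 0.64711
r = ln(0.64711) / 26 = -0.43524 / 26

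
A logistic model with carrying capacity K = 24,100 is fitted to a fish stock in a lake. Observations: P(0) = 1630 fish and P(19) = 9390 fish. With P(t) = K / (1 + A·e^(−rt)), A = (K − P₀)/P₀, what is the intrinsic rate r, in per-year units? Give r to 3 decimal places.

r ≈ 0.114 per year

A = (24100 − 1630)/1630 = 13.78528
9390 = 24100/(1 + 13.78528·e^(−r·19)) → e^(−19r) = (2.56656 − 1)/13.78528 = 0.11364
r = −ln(0.11364)/19 = 2.17472/19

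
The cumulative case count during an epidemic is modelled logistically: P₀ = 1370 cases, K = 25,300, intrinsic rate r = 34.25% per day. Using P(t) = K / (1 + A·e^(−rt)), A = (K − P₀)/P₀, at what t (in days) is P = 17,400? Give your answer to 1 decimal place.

t ≈ 10.7 days

A = (25300 − 1370)/1370 = 17.46715
17400 = 25300/(1 + 17.46715·e^(−0.3425t)) → 1 + 17.46715·e^(−0.3425t) = 1.45402
e^(−0.3425t) = 0.025993 → t = ln(38.47196)/0.3425 = 3.64993/0.3425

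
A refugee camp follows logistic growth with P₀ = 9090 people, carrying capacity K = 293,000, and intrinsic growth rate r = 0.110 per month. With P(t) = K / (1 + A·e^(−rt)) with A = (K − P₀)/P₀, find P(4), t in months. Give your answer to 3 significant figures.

≈ 13,900 people

A = (293000 − 9090)/9090 = 31.23322
P(4) = 293000 / (1 + 31.23322·e^(−0.11·4)) = 293000 / (1 + 31.23322·0.644036)
= 293000 / 21.11533 ≈ 13876.17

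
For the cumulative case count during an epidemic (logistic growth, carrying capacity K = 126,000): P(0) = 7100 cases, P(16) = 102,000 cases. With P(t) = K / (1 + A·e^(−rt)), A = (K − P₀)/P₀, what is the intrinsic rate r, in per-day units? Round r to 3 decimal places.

r ≈ 0.267 per day

A = (126000 − 7100)/7100 = 16.74648
102000 = 126000/(1 + 16.74648·e^(−r·16)) → e^(−16r) = (1.23529 − 1)/16.74648 = 0.01405
r = −ln(0.01405)/16 = 4.26511/16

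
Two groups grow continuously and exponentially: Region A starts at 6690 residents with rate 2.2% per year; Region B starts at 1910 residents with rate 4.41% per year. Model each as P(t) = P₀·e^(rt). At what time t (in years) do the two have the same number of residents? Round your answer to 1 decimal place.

6690·e^(0.022t) = 1910·e^(0.0441t)
6690/1910 = e^((0.0441 − 0.022)t) → ln(3.50262) = 0.0221·t
t = 1.25351 / 0.0221

t ≈ 56.7 years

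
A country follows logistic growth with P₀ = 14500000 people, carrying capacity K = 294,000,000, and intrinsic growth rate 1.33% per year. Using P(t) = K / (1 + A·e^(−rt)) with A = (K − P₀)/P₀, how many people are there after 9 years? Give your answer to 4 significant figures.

A = (294000000 − 14500000)/14500000 = 19.27586
P(9) = 294000000 / (1 + 19.27586·e^(−0.0133·9)) = 294000000 / (1 + 19.27586·0.887187)
= 294000000 / 18.10129 ≈ 16241940.28

≈ 16,240,000 people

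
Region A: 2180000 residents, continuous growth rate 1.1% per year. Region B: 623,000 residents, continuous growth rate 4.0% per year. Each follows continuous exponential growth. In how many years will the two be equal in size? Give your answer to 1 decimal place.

2180000·e^(0.011t) = 623000·e^(0.04t)
2180000/623000 = e^((0.04 − 0.011)t) → ln(3.4992) = 0.029·t
t = 1.25253 / 0.029

t ≈ 43.2 years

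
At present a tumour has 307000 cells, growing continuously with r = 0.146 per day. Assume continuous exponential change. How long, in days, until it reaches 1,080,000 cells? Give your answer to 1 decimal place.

t ≈ 8.6 days

1080000 = 307000 · e^(0.146·t)
t = ln(1080000/307000) / 0.146 = ln(3.51792) / 0.146 = 1.25787 / 0.146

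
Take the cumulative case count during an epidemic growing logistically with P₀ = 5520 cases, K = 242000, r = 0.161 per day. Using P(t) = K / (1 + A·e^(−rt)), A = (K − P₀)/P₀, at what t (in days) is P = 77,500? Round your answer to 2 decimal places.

t ≈ 18.66 days

A = (242000 − 5520)/5520 = 42.84058
77500 = 242000/(1 + 42.84058·e^(−0.161t)) → 1 + 42.84058·e^(−0.161t) = 3.12258
e^(−0.161t) = 0.049546 → t = ln(20.18325)/0.161 = 3.00485/0.161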